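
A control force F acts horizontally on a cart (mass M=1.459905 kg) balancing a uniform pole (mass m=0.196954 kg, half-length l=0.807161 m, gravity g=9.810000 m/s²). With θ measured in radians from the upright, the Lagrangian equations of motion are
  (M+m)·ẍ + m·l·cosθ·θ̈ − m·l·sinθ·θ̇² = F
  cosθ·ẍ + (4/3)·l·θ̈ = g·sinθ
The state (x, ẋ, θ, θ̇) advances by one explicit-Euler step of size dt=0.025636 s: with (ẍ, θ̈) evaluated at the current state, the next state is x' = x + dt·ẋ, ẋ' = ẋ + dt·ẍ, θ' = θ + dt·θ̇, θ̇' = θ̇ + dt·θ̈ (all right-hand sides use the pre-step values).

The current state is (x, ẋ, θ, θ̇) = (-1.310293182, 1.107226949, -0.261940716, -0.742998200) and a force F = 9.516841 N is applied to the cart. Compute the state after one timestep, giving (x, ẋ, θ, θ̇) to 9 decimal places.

sinθ=-0.258955555, cosθ=0.965889238
temp = (F + m·l·θ̇²·sinθ)/(M+m) = (9.516841 + -0.022726143)/1.656859 = 5.730188783
θ̈ = (g·sinθ − cosθ·temp)/(l·(4/3 − m·cos²θ/(M+m))) = -8.183927710
ẍ = temp − m·l·θ̈·cosθ/(M+m) = 6.488641543
Euler: x'=-1.310293182+0.025636·1.107226949=-1.281908312, ẋ'=1.107226949+0.025636·6.488641543=1.273569764
       θ'=-0.261940716+0.025636·-0.742998200=-0.280988218, θ̇'=-0.742998200+0.025636·-8.183927710=-0.952801371

(-1.281908312, 1.273569764, -0.280988218, -0.952801371)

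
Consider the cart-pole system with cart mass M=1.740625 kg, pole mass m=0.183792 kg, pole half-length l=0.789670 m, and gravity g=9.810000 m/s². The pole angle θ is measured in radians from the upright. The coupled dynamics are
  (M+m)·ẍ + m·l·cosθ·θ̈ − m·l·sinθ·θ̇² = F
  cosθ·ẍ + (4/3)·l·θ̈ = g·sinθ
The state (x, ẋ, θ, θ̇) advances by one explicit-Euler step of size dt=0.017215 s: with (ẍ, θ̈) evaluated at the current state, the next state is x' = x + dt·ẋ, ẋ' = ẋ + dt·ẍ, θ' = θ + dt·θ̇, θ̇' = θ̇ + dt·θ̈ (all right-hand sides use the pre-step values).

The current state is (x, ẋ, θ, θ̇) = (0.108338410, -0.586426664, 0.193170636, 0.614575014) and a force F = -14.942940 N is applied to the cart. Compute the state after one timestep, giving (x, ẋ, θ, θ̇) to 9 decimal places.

(0.098243075, -0.732351871, 0.203750545, 0.781383040)

sinθ=0.191971518, cosθ=0.981400497
temp = (F + m·l·θ̇²·sinθ)/(M+m) = (-14.942940 + 0.010523467)/1.924417 = -7.759449502
θ̈ = (g·sinθ − cosθ·temp)/(l·(4/3 − m·cos²θ/(M+m))) = 9.689690710
ẍ = temp − m·l·θ̈·cosθ/(M+m) = -8.476631281
Euler: x'=0.108338410+0.017215·-0.586426664=0.098243075, ẋ'=-0.586426664+0.017215·-8.476631281=-0.732351871
       θ'=0.193170636+0.017215·0.614575014=0.203750545, θ̇'=0.614575014+0.017215·9.689690710=0.781383040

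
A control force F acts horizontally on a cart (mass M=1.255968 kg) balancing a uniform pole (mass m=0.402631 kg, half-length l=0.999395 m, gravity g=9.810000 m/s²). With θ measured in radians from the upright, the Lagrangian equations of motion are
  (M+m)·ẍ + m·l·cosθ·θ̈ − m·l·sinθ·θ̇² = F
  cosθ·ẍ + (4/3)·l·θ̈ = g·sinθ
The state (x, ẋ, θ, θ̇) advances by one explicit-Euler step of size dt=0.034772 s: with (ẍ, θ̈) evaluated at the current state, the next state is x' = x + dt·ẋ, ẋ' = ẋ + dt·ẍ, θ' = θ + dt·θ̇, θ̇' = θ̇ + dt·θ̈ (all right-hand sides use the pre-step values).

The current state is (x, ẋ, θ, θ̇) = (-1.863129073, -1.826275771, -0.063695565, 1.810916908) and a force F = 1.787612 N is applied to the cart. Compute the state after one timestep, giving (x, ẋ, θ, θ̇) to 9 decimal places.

(-1.926632334, -1.777830400, -0.000726362, 1.758340214)

sinθ=-0.063652504, cosθ=0.997972123
temp = (F + m·l·θ̇²·sinθ)/(M+m) = (1.787612 + -0.083995674)/1.658599 = 1.027141778
θ̈ = (g·sinθ − cosθ·temp)/(l·(4/3 − m·cos²θ/(M+m))) = -1.512041127
ẍ = temp − m·l·θ̈·cosθ/(M+m) = 1.393229360
Euler: x'=-1.863129073+0.034772·-1.826275771=-1.926632334, ẋ'=-1.826275771+0.034772·1.393229360=-1.777830400
       θ'=-0.063695565+0.034772·1.810916908=-0.000726362, θ̇'=1.810916908+0.034772·-1.512041127=1.758340214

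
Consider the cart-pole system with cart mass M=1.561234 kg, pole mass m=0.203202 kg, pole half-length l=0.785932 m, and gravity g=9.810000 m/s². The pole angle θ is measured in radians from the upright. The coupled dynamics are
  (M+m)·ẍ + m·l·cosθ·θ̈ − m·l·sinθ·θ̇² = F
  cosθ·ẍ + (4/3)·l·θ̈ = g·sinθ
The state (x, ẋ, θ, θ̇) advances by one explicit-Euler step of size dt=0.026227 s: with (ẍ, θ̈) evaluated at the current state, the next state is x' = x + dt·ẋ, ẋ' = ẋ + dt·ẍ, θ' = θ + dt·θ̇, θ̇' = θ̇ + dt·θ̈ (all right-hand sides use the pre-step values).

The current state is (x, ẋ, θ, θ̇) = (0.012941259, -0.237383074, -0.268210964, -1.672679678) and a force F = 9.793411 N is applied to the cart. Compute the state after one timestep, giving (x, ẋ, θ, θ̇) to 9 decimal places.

(0.006715413, -0.074839320, -0.312080334, -1.887311817)

sinθ=-0.265006790, cosθ=0.964246546
temp = (F + m·l·θ̇²·sinθ)/(M+m) = (9.793411 + -0.118411944)/1.764436 = 5.483338050
θ̈ = (g·sinθ − cosθ·temp)/(l·(4/3 − m·cos²θ/(M+m))) = -8.183632844
ẍ = temp − m·l·θ̈·cosθ/(M+m) = 6.197573280
Euler: x'=0.012941259+0.026227·-0.237383074=0.006715413, ẋ'=-0.237383074+0.026227·6.197573280=-0.074839320
       θ'=-0.268210964+0.026227·-1.672679678=-0.312080334, θ̇'=-1.672679678+0.026227·-8.183632844=-1.887311817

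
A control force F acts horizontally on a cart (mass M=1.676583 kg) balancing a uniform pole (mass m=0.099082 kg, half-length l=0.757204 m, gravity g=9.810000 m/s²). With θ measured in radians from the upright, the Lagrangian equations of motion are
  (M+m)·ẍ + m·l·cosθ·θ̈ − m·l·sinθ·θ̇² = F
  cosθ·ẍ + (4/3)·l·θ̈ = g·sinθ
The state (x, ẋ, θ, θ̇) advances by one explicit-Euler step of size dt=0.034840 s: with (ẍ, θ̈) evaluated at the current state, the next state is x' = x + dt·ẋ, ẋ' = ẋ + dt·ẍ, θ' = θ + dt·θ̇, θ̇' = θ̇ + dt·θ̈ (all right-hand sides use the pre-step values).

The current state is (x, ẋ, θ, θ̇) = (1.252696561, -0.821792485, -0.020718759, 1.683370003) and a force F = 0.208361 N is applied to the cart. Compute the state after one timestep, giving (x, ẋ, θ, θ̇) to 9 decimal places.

(1.224065311, -0.817306780, 0.037929852, 1.671914536)

sinθ=-0.020717277, cosθ=0.999785374
temp = (F + m·l·θ̇²·sinθ)/(M+m) = (0.208361 + -0.004404529)/1.775665 = 0.114862021
θ̈ = (g·sinθ − cosθ·temp)/(l·(4/3 − m·cos²θ/(M+m))) = -0.328802165
ẍ = temp − m·l·θ̈·cosθ/(M+m) = 0.128751568
Euler: x'=1.252696561+0.034840·-0.821792485=1.224065311, ẋ'=-0.821792485+0.034840·0.128751568=-0.817306780
       θ'=-0.020718759+0.034840·1.683370003=0.037929852, θ̇'=1.683370003+0.034840·-0.328802165=1.671914536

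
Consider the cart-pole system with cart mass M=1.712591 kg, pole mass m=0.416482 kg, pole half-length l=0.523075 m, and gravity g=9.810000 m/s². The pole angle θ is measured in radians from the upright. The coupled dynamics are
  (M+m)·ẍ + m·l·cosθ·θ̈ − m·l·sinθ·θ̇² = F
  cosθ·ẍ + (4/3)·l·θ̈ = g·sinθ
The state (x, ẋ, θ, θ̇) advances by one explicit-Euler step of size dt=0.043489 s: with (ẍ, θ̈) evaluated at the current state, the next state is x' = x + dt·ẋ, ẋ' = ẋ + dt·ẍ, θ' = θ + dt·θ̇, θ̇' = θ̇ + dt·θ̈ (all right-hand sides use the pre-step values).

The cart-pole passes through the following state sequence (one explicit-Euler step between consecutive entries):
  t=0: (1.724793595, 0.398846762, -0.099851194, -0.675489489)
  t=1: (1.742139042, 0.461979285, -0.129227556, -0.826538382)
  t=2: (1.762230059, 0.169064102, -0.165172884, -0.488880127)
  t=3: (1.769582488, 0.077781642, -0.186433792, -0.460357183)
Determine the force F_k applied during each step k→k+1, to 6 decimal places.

F_0 = 2.347775 N
F_1 = -12.643606 N
F_2 = -4.319380 N

step 0→1:
  ẍ = (ẋ'−ẋ)/dt = (0.461979285−0.398846762)/0.043489 = 1.451689
  θ̈ = (θ̇'−θ̇)/dt = (-0.826538382−-0.675489489)/0.043489 = -3.473267
  sinθ=-0.099685, cosθ=0.995019
  F = (M+m)·ẍ + m·l·cosθ·θ̈ − m·l·sinθ·θ̇² = 3.090753 + -0.752887 − -0.009909 = 2.347775
step 1→2:
  ẍ = (ẋ'−ẋ)/dt = (0.169064102−0.461979285)/0.043489 = -6.735386
  θ̈ = (θ̇'−θ̇)/dt = (-0.488880127−-0.826538382)/0.043489 = 7.764222
  sinθ=-0.128868, cosθ=0.991662
  F = (M+m)·ẍ + m·l·cosθ·θ̈ − m·l·sinθ·θ̇² = -14.340128 + 1.677342 − -0.019179 = -12.643606
step 2→3:
  ẍ = (ẋ'−ẋ)/dt = (0.077781642−0.169064102)/0.043489 = -2.098978
  θ̈ = (θ̇'−θ̇)/dt = (-0.460357183−-0.488880127)/0.043489 = 0.655866
  sinθ=-0.164423, cosθ=0.986390
  F = (M+m)·ẍ + m·l·cosθ·θ̈ − m·l·sinθ·θ̇² = -4.468878 + 0.140937 − -0.008561 = -4.319380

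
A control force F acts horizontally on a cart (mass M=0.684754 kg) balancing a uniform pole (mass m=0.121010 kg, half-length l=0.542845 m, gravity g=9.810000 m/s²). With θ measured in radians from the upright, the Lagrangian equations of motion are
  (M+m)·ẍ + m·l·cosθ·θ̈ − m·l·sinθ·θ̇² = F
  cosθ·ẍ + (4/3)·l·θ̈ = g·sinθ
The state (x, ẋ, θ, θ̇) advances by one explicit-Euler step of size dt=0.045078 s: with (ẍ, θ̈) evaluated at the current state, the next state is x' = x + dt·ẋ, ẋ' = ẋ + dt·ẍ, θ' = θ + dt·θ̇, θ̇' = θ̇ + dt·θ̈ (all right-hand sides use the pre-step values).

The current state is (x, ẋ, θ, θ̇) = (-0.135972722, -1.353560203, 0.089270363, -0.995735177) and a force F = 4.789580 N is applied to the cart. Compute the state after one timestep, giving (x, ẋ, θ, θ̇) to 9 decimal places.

(-0.196988509, -1.056516248, 0.044384613, -1.350030845)

sinθ=0.089151841, cosθ=0.996018047
temp = (F + m·l·θ̇²·sinθ)/(M+m) = (4.789580 + 0.005806509)/0.805764 = 5.951353634
θ̈ = (g·sinθ − cosθ·temp)/(l·(4/3 − m·cos²θ/(M+m))) = -7.859613734
ẍ = temp − m·l·θ̈·cosθ/(M+m) = 6.589554888
Euler: x'=-0.135972722+0.045078·-1.353560203=-0.196988509, ẋ'=-1.353560203+0.045078·6.589554888=-1.056516248
       θ'=0.089270363+0.045078·-0.995735177=0.044384613, θ̇'=-0.995735177+0.045078·-7.859613734=-1.350030845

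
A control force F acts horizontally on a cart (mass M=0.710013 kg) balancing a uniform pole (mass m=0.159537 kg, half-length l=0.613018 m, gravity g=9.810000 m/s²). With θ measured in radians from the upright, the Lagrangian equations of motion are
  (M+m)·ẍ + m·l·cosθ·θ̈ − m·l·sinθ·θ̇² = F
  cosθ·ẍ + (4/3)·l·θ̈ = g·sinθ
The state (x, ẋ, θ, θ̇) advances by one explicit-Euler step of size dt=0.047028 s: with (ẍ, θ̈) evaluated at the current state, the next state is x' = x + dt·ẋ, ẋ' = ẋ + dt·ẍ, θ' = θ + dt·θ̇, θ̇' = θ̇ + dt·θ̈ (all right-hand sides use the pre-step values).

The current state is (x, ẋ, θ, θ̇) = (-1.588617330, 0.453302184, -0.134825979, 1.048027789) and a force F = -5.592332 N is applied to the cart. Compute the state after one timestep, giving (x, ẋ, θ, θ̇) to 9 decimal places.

sinθ=-0.134417871, cosθ=0.990924738
temp = (F + m·l·θ̇²·sinθ)/(M+m) = (-5.592332 + -0.014439005)/0.869550 = -6.447899494
θ̈ = (g·sinθ − cosθ·temp)/(l·(4/3 − m·cos²θ/(M+m))) = 7.173023626
ẍ = temp − m·l·θ̈·cosθ/(M+m) = -7.247334240
Euler: x'=-1.588617330+0.047028·0.453302184=-1.567299435, ẋ'=0.453302184+0.047028·-7.247334240=0.112474549
       θ'=-0.134825979+0.047028·1.048027789=-0.085539328, θ̇'=1.048027789+0.047028·7.173023626=1.385360744

(-1.567299435, 0.112474549, -0.085539328, 1.385360744)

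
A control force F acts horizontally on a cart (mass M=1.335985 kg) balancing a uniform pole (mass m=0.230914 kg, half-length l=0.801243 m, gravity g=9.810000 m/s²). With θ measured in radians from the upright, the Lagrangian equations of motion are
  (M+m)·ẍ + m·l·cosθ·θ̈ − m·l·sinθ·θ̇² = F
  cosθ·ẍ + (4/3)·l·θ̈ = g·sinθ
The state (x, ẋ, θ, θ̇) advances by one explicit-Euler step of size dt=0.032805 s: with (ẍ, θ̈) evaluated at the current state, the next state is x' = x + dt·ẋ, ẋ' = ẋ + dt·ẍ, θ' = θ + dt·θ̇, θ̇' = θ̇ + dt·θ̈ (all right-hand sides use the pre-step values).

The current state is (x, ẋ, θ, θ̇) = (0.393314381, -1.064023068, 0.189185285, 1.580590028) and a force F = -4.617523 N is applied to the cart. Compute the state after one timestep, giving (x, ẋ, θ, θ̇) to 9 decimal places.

(0.358409104, -1.177550831, 0.241036541, 1.741611120)

sinθ=0.188058779, cosθ=0.982157775
temp = (F + m·l·θ̇²·sinθ)/(M+m) = (-4.617523 + 0.086925380)/1.566899 = -2.891442026
θ̈ = (g·sinθ − cosθ·temp)/(l·(4/3 − m·cos²θ/(M+m))) = 4.908431396
ẍ = temp − m·l·θ̈·cosθ/(M+m) = -3.460684758
Euler: x'=0.393314381+0.032805·-1.064023068=0.358409104, ẋ'=-1.064023068+0.032805·-3.460684758=-1.177550831
       θ'=0.189185285+0.032805·1.580590028=0.241036541, θ̇'=1.580590028+0.032805·4.908431396=1.741611120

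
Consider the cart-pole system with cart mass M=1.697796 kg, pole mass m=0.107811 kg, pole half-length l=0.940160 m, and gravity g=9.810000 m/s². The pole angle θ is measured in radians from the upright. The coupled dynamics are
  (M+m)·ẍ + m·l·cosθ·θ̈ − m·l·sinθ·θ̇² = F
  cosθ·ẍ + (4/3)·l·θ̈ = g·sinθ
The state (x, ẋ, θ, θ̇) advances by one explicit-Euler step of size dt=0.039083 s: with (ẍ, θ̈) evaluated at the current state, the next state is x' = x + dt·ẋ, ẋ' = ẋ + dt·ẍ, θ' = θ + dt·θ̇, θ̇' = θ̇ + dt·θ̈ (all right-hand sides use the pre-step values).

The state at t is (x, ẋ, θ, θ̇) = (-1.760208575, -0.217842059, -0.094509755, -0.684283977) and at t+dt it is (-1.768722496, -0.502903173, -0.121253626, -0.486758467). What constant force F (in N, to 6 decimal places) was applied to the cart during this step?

F = -12.655158 N

ẍ = (ẋ'−ẋ)/dt = (-0.502903173−-0.217842059)/0.039083 = -7.293737
θ̈ = (θ̇'−θ̇)/dt = (-0.486758467−-0.684283977)/0.039083 = 5.054001
sinθ=-0.094369, cosθ=0.995537
F = (M+m)·ẍ + m·l·cosθ·θ̈ − m·l·sinθ·θ̇² = -13.169622 + 0.509985 − -0.004479 = -12.655158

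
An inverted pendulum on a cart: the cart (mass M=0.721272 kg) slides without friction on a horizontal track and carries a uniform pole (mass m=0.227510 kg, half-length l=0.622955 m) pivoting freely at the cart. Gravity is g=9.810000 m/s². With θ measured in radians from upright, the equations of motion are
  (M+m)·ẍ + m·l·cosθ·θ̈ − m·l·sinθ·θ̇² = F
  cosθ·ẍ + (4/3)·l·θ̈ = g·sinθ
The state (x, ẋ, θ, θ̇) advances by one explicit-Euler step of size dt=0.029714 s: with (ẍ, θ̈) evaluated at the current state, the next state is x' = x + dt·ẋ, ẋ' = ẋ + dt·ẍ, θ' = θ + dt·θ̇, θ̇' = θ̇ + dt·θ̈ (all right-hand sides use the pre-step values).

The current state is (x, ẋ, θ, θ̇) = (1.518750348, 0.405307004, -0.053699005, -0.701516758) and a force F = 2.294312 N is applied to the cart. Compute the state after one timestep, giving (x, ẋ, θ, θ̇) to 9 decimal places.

(1.530793640, 0.496141824, -0.074543874, -0.829554884)

sinθ=-0.053673201, cosθ=0.998558555
temp = (F + m·l·θ̇²·sinθ)/(M+m) = (2.294312 + -0.003743611)/0.948782 = 2.414219904
θ̈ = (g·sinθ − cosθ·temp)/(l·(4/3 − m·cos²θ/(M+m))) = -4.309016823
ẍ = temp − m·l·θ̈·cosθ/(M+m) = 3.056970452
Euler: x'=1.518750348+0.029714·0.405307004=1.530793640, ẋ'=0.405307004+0.029714·3.056970452=0.496141824
       θ'=-0.053699005+0.029714·-0.701516758=-0.074543874, θ̇'=-0.701516758+0.029714·-4.309016823=-0.829554884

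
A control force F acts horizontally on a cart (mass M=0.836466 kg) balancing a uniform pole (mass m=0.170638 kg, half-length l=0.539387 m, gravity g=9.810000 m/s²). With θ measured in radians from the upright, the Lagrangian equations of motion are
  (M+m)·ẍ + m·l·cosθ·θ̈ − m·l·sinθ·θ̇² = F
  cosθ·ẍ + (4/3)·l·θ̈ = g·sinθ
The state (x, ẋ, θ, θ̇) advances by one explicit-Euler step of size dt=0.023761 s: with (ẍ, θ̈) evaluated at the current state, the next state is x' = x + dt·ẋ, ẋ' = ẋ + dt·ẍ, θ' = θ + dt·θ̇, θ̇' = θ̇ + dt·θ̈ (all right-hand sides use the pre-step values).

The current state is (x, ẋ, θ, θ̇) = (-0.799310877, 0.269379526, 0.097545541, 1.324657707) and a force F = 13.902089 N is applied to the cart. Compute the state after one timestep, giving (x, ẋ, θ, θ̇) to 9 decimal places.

sinθ=0.097390921, cosθ=0.995246205
temp = (F + m·l·θ̇²·sinθ)/(M+m) = (13.902089 + 0.015729034)/1.007104 = 13.819643288
θ̈ = (g·sinθ − cosθ·temp)/(l·(4/3 − m·cos²θ/(M+m))) = -20.358487063
ẍ = temp − m·l·θ̈·cosθ/(M+m) = 15.671374458
Euler: x'=-0.799310877+0.023761·0.269379526=-0.792910150, ẋ'=0.269379526+0.023761·15.671374458=0.641747054
       θ'=0.097545541+0.023761·1.324657707=0.129020733, θ̇'=1.324657707+0.023761·-20.358487063=0.840919696

(-0.792910150, 0.641747054, 0.129020733, 0.840919696)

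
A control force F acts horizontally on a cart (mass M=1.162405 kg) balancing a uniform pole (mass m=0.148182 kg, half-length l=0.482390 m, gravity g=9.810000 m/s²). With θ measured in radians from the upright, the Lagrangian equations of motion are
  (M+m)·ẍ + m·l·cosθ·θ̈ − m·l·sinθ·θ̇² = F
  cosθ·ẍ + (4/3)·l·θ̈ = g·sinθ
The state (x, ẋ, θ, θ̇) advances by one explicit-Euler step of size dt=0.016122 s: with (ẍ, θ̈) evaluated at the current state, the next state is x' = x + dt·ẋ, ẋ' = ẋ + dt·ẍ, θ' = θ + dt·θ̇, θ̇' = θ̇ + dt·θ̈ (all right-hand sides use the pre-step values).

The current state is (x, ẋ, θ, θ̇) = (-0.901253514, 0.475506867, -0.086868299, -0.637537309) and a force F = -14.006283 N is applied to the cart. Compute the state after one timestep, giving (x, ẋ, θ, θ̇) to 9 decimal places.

sinθ=-0.086759087, cosθ=0.996229321
temp = (F + m·l·θ̇²·sinθ)/(M+m) = (-14.006283 + -0.002520693)/1.310587 = -10.688953647
θ̈ = (g·sinθ − cosθ·temp)/(l·(4/3 − m·cos²θ/(M+m))) = 16.632627346
ẍ = temp − m·l·θ̈·cosθ/(M+m) = -11.592703146
Euler: x'=-0.901253514+0.016122·0.475506867=-0.893587392, ẋ'=0.475506867+0.016122·-11.592703146=0.288609307
       θ'=-0.086868299+0.016122·-0.637537309=-0.097146675, θ̇'=-0.637537309+0.016122·16.632627346=-0.369386091

(-0.893587392, 0.288609307, -0.097146675, -0.369386091)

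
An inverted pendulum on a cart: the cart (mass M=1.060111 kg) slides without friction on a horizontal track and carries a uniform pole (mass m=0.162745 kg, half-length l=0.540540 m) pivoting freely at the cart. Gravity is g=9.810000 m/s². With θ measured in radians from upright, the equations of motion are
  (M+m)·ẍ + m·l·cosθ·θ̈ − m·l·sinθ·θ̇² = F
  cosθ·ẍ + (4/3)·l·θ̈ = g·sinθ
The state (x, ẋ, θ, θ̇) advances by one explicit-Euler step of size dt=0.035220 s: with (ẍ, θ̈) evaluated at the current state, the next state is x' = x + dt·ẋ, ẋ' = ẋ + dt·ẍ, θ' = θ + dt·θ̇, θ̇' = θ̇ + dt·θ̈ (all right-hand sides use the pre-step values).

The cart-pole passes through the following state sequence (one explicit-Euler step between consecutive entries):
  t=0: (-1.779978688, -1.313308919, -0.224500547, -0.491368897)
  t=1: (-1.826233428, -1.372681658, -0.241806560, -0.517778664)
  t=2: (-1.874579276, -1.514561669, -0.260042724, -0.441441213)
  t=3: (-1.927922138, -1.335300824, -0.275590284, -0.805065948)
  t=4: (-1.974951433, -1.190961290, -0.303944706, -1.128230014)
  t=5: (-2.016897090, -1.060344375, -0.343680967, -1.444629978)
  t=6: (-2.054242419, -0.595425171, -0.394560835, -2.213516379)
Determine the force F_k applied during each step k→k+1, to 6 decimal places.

F_0 = -2.121032 N
F_1 = -4.735374 N
F_2 = 5.350732 N
F_3 = 4.250337 N
F_4 = 3.814539 N
F_5 = 14.395923 N

step 0→1:
  ẍ = (ẋ'−ẋ)/dt = (-1.372681658−-1.313308919)/0.035220 = -1.685768
  θ̈ = (θ̇'−θ̇)/dt = (-0.517778664−-0.491368897)/0.035220 = -0.749851
  sinθ=-0.222619, cosθ=0.974905
  F = (M+m)·ẍ + m·l·cosθ·θ̈ − m·l·sinθ·θ̇² = -2.061451 + -0.064309 − -0.004728 = -2.121032
step 1→2:
  ẍ = (ẋ'−ẋ)/dt = (-1.514561669−-1.372681658)/0.035220 = -4.028393
  θ̈ = (θ̇'−θ̇)/dt = (-0.441441213−-0.517778664)/0.035220 = 2.167446
  sinθ=-0.239457, cosθ=0.970907
  F = (M+m)·ẍ + m·l·cosθ·θ̈ − m·l·sinθ·θ̇² = -4.926145 + 0.185123 − -0.005647 = -4.735374
step 2→3:
  ẍ = (ẋ'−ẋ)/dt = (-1.335300824−-1.514561669)/0.035220 = 5.089746
  θ̈ = (θ̇'−θ̇)/dt = (-0.805065948−-0.441441213)/0.035220 = -10.324382
  sinθ=-0.257122, cosθ=0.966379
  F = (M+m)·ẍ + m·l·cosθ·θ̈ − m·l·sinθ·θ̇² = 6.224026 + -0.877702 − -0.004408 = 5.350732
step 3→4:
  ẍ = (ẋ'−ẋ)/dt = (-1.190961290−-1.335300824)/0.035220 = 4.098226
  θ̈ = (θ̇'−θ̇)/dt = (-1.128230014−-0.805065948)/0.035220 = -9.175584
  sinθ=-0.272115, cosθ=0.962265
  F = (M+m)·ẍ + m·l·cosθ·θ̈ − m·l·sinθ·θ̇² = 5.011541 + -0.776719 − -0.015515 = 4.250337
step 4→5:
  ẍ = (ẋ'−ẋ)/dt = (-1.060344375−-1.190961290)/0.035220 = 3.708601
  θ̈ = (θ̇'−θ̇)/dt = (-1.444629978−-1.128230014)/0.035220 = -8.983531
  sinθ=-0.299286, cosθ=0.954163
  F = (M+m)·ẍ + m·l·cosθ·θ̈ − m·l·sinθ·θ̇² = 4.535085 + -0.754059 − -0.033513 = 3.814539
step 5→6:
  ẍ = (ẋ'−ẋ)/dt = (-0.595425171−-1.060344375)/0.035220 = 13.200432
  θ̈ = (θ̇'−θ̇)/dt = (-2.213516379−-1.444629978)/0.035220 = -21.830960
  sinθ=-0.336955, cosθ=0.941521
  F = (M+m)·ẍ + m·l·cosθ·θ̈ − m·l·sinθ·θ̇² = 16.142227 + -1.808166 − -0.061862 = 14.395923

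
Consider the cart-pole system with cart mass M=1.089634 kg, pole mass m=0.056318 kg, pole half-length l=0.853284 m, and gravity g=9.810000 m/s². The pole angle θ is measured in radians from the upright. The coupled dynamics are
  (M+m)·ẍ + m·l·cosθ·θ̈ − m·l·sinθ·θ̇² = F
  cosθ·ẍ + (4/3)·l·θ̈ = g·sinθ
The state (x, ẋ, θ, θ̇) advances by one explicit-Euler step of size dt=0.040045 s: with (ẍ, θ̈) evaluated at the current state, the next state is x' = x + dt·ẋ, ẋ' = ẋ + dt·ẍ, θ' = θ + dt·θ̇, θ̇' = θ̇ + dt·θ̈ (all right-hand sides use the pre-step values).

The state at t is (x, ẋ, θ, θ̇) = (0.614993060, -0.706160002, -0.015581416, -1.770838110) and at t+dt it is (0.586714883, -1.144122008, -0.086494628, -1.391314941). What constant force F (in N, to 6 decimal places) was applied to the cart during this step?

F = -12.075254 N

ẍ = (ẋ'−ẋ)/dt = (-1.144122008−-0.706160002)/0.040045 = -10.936746
θ̈ = (θ̇'−θ̇)/dt = (-1.391314941−-1.770838110)/0.040045 = 9.477417
sinθ=-0.015581, cosθ=0.999879
F = (M+m)·ẍ + m·l·cosθ·θ̈ − m·l·sinθ·θ̇² = -12.532986 + 0.455384 − -0.002348 = -12.075254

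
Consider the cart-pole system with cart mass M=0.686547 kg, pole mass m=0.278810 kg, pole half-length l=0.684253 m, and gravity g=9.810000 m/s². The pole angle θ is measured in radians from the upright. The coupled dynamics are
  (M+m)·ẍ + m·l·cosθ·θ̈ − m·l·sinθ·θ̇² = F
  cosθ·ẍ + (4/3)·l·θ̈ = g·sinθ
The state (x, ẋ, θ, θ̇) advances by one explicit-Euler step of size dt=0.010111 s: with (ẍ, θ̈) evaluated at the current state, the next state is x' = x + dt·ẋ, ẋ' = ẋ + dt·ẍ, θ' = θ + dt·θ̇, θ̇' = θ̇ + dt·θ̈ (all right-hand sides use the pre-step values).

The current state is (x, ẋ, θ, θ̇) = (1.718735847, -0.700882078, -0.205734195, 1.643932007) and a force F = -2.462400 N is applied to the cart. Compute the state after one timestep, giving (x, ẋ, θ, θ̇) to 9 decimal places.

sinθ=-0.204285927, cosθ=0.978911263
temp = (F + m·l·θ̇²·sinθ)/(M+m) = (-2.462400 + -0.105324937)/0.965357 = -2.659870843
θ̈ = (g·sinθ − cosθ·temp)/(l·(4/3 − m·cos²θ/(M+m))) = 0.829549423
ẍ = temp − m·l·θ̈·cosθ/(M+m) = -2.820351501
Euler: x'=1.718735847+0.010111·-0.700882078=1.711649228, ẋ'=-0.700882078+0.010111·-2.820351501=-0.729398652
       θ'=-0.205734195+0.010111·1.643932007=-0.189112398, θ̇'=1.643932007+0.010111·0.829549423=1.652319581

(1.711649228, -0.729398652, -0.189112398, 1.652319581)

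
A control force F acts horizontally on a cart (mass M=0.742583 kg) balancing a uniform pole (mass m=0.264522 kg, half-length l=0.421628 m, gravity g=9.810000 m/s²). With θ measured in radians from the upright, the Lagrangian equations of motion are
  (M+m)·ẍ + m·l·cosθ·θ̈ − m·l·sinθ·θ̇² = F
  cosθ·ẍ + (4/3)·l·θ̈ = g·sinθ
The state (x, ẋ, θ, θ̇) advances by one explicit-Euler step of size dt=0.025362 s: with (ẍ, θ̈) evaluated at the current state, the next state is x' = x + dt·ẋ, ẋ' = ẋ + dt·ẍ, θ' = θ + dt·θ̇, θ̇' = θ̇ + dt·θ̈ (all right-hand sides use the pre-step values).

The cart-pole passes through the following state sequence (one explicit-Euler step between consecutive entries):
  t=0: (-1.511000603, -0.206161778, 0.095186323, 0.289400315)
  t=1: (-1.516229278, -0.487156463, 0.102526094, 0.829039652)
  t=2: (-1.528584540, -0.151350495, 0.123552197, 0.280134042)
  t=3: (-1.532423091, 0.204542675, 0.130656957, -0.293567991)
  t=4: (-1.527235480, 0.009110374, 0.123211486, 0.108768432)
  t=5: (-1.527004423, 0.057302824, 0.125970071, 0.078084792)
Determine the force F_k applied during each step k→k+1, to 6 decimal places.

step 0→1:
  ẍ = (ẋ'−ẋ)/dt = (-0.487156463−-0.206161778)/0.025362 = -11.079358
  θ̈ = (θ̇'−θ̇)/dt = (0.829039652−0.289400315)/0.025362 = 21.277476
  sinθ=0.095043, cosθ=0.995473
  F = (M+m)·ẍ + m·l·cosθ·θ̈ − m·l·sinθ·θ̇² = -11.158077 + 2.362332 − 0.000888 = -8.796633
step 1→2:
  ẍ = (ẋ'−ẋ)/dt = (-0.151350495−-0.487156463)/0.025362 = 13.240516
  θ̈ = (θ̇'−θ̇)/dt = (0.280134042−0.829039652)/0.025362 = -21.642836
  sinθ=0.102347, cosθ=0.994749
  F = (M+m)·ẍ + m·l·cosθ·θ̈ − m·l·sinθ·θ̇² = 13.334590 + -2.401147 − 0.007845 = 10.925597
step 2→3:
  ẍ = (ẋ'−ẋ)/dt = (0.204542675−-0.151350495)/0.025362 = 14.032536
  θ̈ = (θ̇'−θ̇)/dt = (-0.293567991−0.280134042)/0.025362 = -22.620536
  sinθ=0.123238, cosθ=0.992377
  F = (M+m)·ẍ + m·l·cosθ·θ̈ − m·l·sinθ·θ̇² = 14.132237 + -2.503634 − 0.001079 = 11.627524
step 3→4:
  ẍ = (ẋ'−ẋ)/dt = (0.009110374−0.204542675)/0.025362 = -7.705713
  θ̈ = (θ̇'−θ̇)/dt = (0.108768432−-0.293567991)/0.025362 = 15.863750
  sinθ=0.130286, cosθ=0.991477
  F = (M+m)·ẍ + m·l·cosθ·θ̈ − m·l·sinθ·θ̇² = -7.760462 + 1.754202 − 0.001252 = -6.007513
step 4→5:
  ẍ = (ẋ'−ẋ)/dt = (0.057302824−0.009110374)/0.025362 = 1.900183
  θ̈ = (θ̇'−θ̇)/dt = (0.078084792−0.108768432)/0.025362 = -1.209827
  sinθ=0.122900, cosθ=0.992419
  F = (M+m)·ẍ + m·l·cosθ·θ̈ − m·l·sinθ·θ̇² = 1.913684 + -0.133909 − 0.000162 = 1.779613

F_0 = -8.796633 N
F_1 = 10.925597 N
F_2 = 11.627524 N
F_3 = -6.007513 N
F_4 = 1.779613 N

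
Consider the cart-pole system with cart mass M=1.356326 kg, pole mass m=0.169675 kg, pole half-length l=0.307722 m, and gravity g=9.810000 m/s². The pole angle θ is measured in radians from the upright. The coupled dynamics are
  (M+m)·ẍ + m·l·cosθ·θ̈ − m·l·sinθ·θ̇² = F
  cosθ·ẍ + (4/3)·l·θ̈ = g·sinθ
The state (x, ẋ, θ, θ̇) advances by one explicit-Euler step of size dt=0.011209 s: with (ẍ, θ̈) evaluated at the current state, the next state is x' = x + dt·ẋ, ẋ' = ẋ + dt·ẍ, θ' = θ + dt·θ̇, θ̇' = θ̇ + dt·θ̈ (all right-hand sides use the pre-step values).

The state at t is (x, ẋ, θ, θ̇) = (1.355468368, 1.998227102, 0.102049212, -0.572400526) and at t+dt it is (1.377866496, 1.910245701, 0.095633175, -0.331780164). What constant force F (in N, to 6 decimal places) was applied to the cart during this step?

ẍ = (ẋ'−ẋ)/dt = (1.910245701−1.998227102)/0.011209 = -7.849175
θ̈ = (θ̇'−θ̇)/dt = (-0.331780164−-0.572400526)/0.011209 = 21.466711
sinθ=0.101872, cosθ=0.994797
F = (M+m)·ẍ + m·l·cosθ·θ̈ − m·l·sinθ·θ̇² = -11.977849 + 1.115004 − 0.001743 = -10.864587

F = -10.864587 N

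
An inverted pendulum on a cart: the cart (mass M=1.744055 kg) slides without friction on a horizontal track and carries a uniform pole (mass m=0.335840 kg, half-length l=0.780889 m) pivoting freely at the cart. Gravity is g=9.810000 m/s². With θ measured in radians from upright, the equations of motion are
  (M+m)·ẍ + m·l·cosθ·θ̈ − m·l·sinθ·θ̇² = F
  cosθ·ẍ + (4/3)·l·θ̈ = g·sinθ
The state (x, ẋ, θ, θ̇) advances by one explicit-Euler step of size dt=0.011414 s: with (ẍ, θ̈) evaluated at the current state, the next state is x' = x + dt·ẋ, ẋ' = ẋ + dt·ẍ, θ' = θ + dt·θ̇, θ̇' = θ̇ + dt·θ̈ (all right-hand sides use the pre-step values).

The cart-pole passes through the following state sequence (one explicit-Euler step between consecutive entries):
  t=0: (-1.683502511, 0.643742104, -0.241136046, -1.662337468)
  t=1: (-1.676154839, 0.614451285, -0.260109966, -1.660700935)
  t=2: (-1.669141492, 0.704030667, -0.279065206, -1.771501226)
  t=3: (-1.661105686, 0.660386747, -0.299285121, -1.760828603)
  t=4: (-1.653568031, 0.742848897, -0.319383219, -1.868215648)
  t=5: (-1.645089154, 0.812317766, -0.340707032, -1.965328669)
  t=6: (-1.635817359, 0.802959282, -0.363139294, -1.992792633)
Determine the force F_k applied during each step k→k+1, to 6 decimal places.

F_0 = -5.127888 N
F_1 = 14.049288 N
F_2 = -7.490496 N
F_3 = 12.908554 N
F_4 = 10.827753 N
F_5 = -1.961602 N

step 0→1:
  ẍ = (ẋ'−ẋ)/dt = (0.614451285−0.643742104)/0.011414 = -2.566219
  θ̈ = (θ̇'−θ̇)/dt = (-1.660700935−-1.662337468)/0.011414 = 0.143379
  sinθ=-0.238806, cosθ=0.971067
  F = (M+m)·ẍ + m·l·cosθ·θ̈ − m·l·sinθ·θ̇² = -5.337465 + 0.036514 − -0.173063 = -5.127888
step 1→2:
  ẍ = (ẋ'−ẋ)/dt = (0.704030667−0.614451285)/0.011414 = 7.848202
  θ̈ = (θ̇'−θ̇)/dt = (-1.771501226−-1.660700935)/0.011414 = -9.707402
  sinθ=-0.257187, cosθ=0.966362
  F = (M+m)·ẍ + m·l·cosθ·θ̈ − m·l·sinθ·θ̇² = 16.323437 + -2.460166 − -0.186017 = 14.049288
step 2→3:
  ẍ = (ẋ'−ẋ)/dt = (0.660386747−0.704030667)/0.011414 = -3.823718
  θ̈ = (θ̇'−θ̇)/dt = (-1.760828603−-1.771501226)/0.011414 = 0.935047
  sinθ=-0.275457, cosθ=0.961313
  F = (M+m)·ẍ + m·l·cosθ·θ̈ − m·l·sinθ·θ̇² = -7.952933 + 0.235733 − -0.226704 = -7.490496
step 3→4:
  ẍ = (ẋ'−ẋ)/dt = (0.742848897−0.660386747)/0.011414 = 7.224650
  θ̈ = (θ̇'−θ̇)/dt = (-1.868215648−-1.760828603)/0.011414 = -9.408362
  sinθ=-0.294837, cosθ=0.955548
  F = (M+m)·ẍ + m·l·cosθ·θ̈ − m·l·sinθ·θ̇² = 15.026513 + -2.357697 − -0.239739 = 12.908554
step 4→5:
  ẍ = (ẋ'−ẋ)/dt = (0.812317766−0.742848897)/0.011414 = 6.086286
  θ̈ = (θ̇'−θ̇)/dt = (-1.965328669−-1.868215648)/0.011414 = -8.508237
  sinθ=-0.313981, cosθ=0.949429
  F = (M+m)·ẍ + m·l·cosθ·θ̈ − m·l·sinθ·θ̇² = 12.658836 + -2.118478 − -0.287395 = 10.827753
step 5→6:
  ẍ = (ẋ'−ẋ)/dt = (0.802959282−0.812317766)/0.011414 = -0.819913
  θ̈ = (θ̇'−θ̇)/dt = (-1.992792633−-1.965328669)/0.011414 = -2.406165
  sinθ=-0.334154, cosθ=0.942519
  F = (M+m)·ẍ + m·l·cosθ·θ̈ − m·l·sinθ·θ̇² = -1.705333 + -0.594754 − -0.338484 = -1.961602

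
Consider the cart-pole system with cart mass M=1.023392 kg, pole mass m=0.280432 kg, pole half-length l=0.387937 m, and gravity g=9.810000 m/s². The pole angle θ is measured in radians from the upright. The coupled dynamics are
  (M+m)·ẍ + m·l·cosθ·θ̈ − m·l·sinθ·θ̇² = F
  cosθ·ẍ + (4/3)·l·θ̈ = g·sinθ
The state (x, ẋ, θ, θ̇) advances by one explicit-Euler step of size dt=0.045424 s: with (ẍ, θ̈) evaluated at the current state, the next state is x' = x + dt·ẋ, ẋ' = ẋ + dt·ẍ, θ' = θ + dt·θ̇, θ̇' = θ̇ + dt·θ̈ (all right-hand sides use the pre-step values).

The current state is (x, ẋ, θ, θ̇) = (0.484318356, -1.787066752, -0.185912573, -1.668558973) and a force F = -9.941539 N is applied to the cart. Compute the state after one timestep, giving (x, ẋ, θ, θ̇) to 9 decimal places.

(0.403142636, -2.184184598, -0.261705196, -1.073281818)

sinθ=-0.184843458, cosθ=0.982767977
temp = (F + m·l·θ̇²·sinθ)/(M+m) = (-9.941539 + -0.055985554)/1.303824 = -7.667848232
θ̈ = (g·sinθ − cosθ·temp)/(l·(4/3 − m·cos²θ/(M+m))) = 13.104903915
ẍ = temp − m·l·θ̈·cosθ/(M+m) = -8.742467539
Euler: x'=0.484318356+0.045424·-1.787066752=0.403142636, ẋ'=-1.787066752+0.045424·-8.742467539=-2.184184598
       θ'=-0.185912573+0.045424·-1.668558973=-0.261705196, θ̇'=-1.668558973+0.045424·13.104903915=-1.073281818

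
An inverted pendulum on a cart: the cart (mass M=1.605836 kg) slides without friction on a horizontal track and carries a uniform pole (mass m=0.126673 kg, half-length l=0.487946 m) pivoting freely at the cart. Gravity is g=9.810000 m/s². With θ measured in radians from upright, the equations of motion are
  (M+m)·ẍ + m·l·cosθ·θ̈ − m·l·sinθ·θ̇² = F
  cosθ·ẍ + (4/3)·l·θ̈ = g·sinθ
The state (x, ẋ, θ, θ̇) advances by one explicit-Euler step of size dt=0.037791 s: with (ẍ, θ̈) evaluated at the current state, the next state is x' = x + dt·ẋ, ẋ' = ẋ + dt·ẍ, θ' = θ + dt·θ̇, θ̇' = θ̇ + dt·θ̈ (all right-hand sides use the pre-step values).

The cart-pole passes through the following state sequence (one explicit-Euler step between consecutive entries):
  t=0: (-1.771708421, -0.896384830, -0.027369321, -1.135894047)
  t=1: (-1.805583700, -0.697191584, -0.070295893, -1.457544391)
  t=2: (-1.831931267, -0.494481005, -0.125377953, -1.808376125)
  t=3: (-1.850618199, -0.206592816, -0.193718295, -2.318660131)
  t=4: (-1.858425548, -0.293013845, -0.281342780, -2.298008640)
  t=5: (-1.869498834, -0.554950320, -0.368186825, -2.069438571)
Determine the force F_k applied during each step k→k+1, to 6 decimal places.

step 0→1:
  ẍ = (ẋ'−ẋ)/dt = (-0.697191584−-0.896384830)/0.037791 = 5.270918
  θ̈ = (θ̇'−θ̇)/dt = (-1.457544391−-1.135894047)/0.037791 = -8.511295
  sinθ=-0.027366, cosθ=0.999625
  F = (M+m)·ẍ + m·l·cosθ·θ̈ − m·l·sinθ·θ̇² = 9.131912 + -0.525883 − -0.002182 = 8.608212
step 1→2:
  ẍ = (ẋ'−ẋ)/dt = (-0.494481005−-0.697191584)/0.037791 = 5.363991
  θ̈ = (θ̇'−θ̇)/dt = (-1.808376125−-1.457544391)/0.037791 = -9.283473
  sinθ=-0.070238, cosθ=0.997530
  F = (M+m)·ẍ + m·l·cosθ·θ̈ − m·l·sinθ·θ̇² = 9.293162 + -0.572390 − -0.009223 = 8.729995
step 2→3:
  ẍ = (ẋ'−ẋ)/dt = (-0.206592816−-0.494481005)/0.037791 = 7.617903
  θ̈ = (θ̇'−θ̇)/dt = (-2.318660131−-1.808376125)/0.037791 = -13.502792
  sinθ=-0.125050, cosθ=0.992150
  F = (M+m)·ẍ + m·l·cosθ·θ̈ − m·l·sinθ·θ̇² = 13.198086 + -0.828051 − -0.025276 = 12.395312
step 3→4:
  ẍ = (ẋ'−ẋ)/dt = (-0.293013845−-0.206592816)/0.037791 = -2.286815
  θ̈ = (θ̇'−θ̇)/dt = (-2.298008640−-2.318660131)/0.037791 = 0.546466
  sinθ=-0.192509, cosθ=0.981295
  F = (M+m)·ẍ + m·l·cosθ·θ̈ − m·l·sinθ·θ̇² = -3.961928 + 0.033145 − -0.063971 = -3.864812
step 4→5:
  ẍ = (ẋ'−ẋ)/dt = (-0.554950320−-0.293013845)/0.037791 = -6.931187
  θ̈ = (θ̇'−θ̇)/dt = (-2.069438571−-2.298008640)/0.037791 = 6.048267
  sinθ=-0.277646, cosθ=0.960683
  F = (M+m)·ẍ + m·l·cosθ·θ̈ − m·l·sinθ·θ̇² = -12.008343 + 0.359143 − -0.090625 = -11.558575

F_0 = 8.608212 N
F_1 = 8.729995 N
F_2 = 12.395312 N
F_3 = -3.864812 N
F_4 = -11.558575 N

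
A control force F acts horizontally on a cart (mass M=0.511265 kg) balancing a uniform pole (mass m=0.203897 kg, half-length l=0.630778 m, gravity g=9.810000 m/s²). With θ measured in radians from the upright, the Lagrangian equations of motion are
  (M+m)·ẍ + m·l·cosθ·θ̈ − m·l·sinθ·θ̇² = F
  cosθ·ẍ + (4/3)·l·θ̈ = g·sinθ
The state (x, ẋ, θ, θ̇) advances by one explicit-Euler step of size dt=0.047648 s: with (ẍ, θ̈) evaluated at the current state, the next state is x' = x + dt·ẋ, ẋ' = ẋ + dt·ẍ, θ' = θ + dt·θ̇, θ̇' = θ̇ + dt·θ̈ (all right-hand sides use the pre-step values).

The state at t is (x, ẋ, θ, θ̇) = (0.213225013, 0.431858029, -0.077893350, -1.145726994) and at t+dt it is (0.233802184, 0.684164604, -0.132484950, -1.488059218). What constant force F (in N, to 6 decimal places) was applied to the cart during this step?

ẍ = (ẋ'−ẋ)/dt = (0.684164604−0.431858029)/0.047648 = 5.295219
θ̈ = (θ̇'−θ̇)/dt = (-1.488059218−-1.145726994)/0.047648 = -7.184608
sinθ=-0.077815, cosθ=0.996968
F = (M+m)·ẍ + m·l·cosθ·θ̈ − m·l·sinθ·θ̇² = 3.786939 + -0.921238 − -0.013137 = 2.878839

F = 2.878839 N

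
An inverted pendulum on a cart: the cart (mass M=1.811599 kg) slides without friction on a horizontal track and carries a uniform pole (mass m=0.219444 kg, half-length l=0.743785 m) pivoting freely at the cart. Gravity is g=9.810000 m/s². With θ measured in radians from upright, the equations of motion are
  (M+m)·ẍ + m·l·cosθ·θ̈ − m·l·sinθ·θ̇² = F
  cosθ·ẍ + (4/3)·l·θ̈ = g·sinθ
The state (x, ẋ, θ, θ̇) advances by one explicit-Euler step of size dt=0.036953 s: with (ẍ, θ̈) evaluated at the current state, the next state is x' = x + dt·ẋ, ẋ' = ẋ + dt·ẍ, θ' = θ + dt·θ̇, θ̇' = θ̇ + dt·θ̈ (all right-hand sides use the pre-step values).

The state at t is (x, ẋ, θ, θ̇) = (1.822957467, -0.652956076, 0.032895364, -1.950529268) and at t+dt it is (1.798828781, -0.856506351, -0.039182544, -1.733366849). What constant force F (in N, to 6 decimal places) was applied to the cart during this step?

ẍ = (ẋ'−ẋ)/dt = (-0.856506351−-0.652956076)/0.036953 = -5.508356
θ̈ = (θ̇'−θ̇)/dt = (-1.733366849−-1.950529268)/0.036953 = 5.876720
sinθ=0.032889, cosθ=0.999459
F = (M+m)·ẍ + m·l·cosθ·θ̈ − m·l·sinθ·θ̇² = -11.187708 + 0.958674 − 0.020424 = -10.249457

F = -10.249457 N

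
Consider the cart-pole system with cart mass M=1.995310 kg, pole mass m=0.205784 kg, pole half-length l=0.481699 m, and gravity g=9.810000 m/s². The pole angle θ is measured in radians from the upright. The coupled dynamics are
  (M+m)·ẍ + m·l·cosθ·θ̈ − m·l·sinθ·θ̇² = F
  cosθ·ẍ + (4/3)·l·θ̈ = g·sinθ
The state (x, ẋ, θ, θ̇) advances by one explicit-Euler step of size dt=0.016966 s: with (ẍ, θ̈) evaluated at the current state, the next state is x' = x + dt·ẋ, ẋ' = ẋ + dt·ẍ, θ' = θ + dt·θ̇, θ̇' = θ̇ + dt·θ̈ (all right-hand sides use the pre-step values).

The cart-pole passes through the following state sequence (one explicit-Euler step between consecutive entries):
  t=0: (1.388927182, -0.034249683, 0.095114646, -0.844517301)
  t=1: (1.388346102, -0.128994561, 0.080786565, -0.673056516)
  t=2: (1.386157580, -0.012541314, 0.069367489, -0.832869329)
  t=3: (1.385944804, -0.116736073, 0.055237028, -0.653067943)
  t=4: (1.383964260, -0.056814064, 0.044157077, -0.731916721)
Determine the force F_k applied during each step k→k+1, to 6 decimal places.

step 0→1:
  ẍ = (ẋ'−ẋ)/dt = (-0.128994561−-0.034249683)/0.016966 = -5.584397
  θ̈ = (θ̇'−θ̇)/dt = (-0.673056516−-0.844517301)/0.016966 = 10.106141
  sinθ=0.094971, cosθ=0.995480
  F = (M+m)·ẍ + m·l·cosθ·θ̈ − m·l·sinθ·θ̇² = -12.291783 + 0.997253 − 0.006714 = -11.301244
step 1→2:
  ẍ = (ẋ'−ẋ)/dt = (-0.012541314−-0.128994561)/0.016966 = 6.863919
  θ̈ = (θ̇'−θ̇)/dt = (-0.832869329−-0.673056516)/0.016966 = -9.419593
  sinθ=0.080699, cosθ=0.996739
  F = (M+m)·ẍ + m·l·cosθ·θ̈ − m·l·sinθ·θ̇² = 15.108130 + -0.930681 − 0.003624 = 14.173826
step 2→3:
  ẍ = (ẋ'−ẋ)/dt = (-0.116736073−-0.012541314)/0.016966 = -6.141386
  θ̈ = (θ̇'−θ̇)/dt = (-0.653067943−-0.832869329)/0.016966 = 10.597748
  sinθ=0.069312, cosθ=0.997595
  F = (M+m)·ẍ + m·l·cosθ·θ̈ − m·l·sinθ·θ̇² = -13.517768 + 1.047985 − 0.004766 = -12.474549
step 3→4:
  ẍ = (ẋ'−ẋ)/dt = (-0.056814064−-0.116736073)/0.016966 = 3.531888
  θ̈ = (θ̇'−θ̇)/dt = (-0.731916721−-0.653067943)/0.016966 = -4.647458
  sinθ=0.055209, cosθ=0.998475
  F = (M+m)·ẍ + m·l·cosθ·θ̈ − m·l·sinθ·θ̇² = 7.774017 + -0.459981 − 0.002334 = 7.311702

F_0 = -11.301244 N
F_1 = 14.173826 N
F_2 = -12.474549 N
F_3 = 7.311702 N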